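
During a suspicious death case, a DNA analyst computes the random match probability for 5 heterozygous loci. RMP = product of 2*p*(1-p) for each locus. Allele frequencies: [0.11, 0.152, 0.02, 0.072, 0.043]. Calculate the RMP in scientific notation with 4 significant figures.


Computing RMP for 5 loci:
Locus 1: 2 * 0.11 * 0.89 = 0.1958
Locus 2: 2 * 0.152 * 0.848 = 0.257792
Locus 3: 2 * 0.02 * 0.98 = 0.0392
Locus 4: 2 * 0.072 * 0.928 = 0.133632
Locus 5: 2 * 0.043 * 0.957 = 0.082302
RMP = 2.176e-05

2.176e-05


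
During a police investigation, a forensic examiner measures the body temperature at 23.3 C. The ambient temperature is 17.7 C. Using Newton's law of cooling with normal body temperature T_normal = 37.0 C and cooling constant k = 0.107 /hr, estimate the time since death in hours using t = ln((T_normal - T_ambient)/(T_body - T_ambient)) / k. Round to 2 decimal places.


Using Newton's law of cooling:
t = ln((T_normal - T_ambient) / (T_body - T_ambient)) / k
T_normal - T_ambient = 19.3
T_body - T_ambient = 5.6
Ratio = 3.446429
ln(ratio) = 1.237339
t = 1.237339 / 0.107 = 11.56 hours

11.56


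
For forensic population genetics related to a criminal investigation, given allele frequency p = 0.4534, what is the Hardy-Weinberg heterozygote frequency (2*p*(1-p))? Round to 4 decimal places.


Hardy-Weinberg heterozygote frequency:
q = 1 - p = 1 - 0.4534 = 0.5466
2pq = 2 * 0.4534 * 0.5466 = 0.4957

0.4957


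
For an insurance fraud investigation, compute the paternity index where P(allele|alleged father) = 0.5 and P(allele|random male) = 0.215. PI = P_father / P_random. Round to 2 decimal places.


Paternity Index calculation:
PI = P(allele|father) / P(allele|random)
PI = 0.5 / 0.215
PI = 2.33

2.33


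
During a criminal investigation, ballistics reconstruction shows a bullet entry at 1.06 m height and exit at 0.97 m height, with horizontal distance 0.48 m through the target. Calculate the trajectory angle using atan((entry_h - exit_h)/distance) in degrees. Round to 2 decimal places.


Bullet trajectory angle:
Height difference = 1.06 - 0.97 = 0.09 m
angle = atan(0.09 / 0.48)
angle = atan(0.1875)
angle = 10.62 degrees

10.62


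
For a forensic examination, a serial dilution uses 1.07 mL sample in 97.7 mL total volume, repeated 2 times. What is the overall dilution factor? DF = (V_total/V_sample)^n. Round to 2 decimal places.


Dilution factor calculation:
Single dilution = V_total / V_sample = 97.7 / 1.07 ≈ 91.308411
Number of dilutions = 2
Total DF = (97.7 / 1.07)^2 (full precision, rounded at the end) = 8337.23

8337.23


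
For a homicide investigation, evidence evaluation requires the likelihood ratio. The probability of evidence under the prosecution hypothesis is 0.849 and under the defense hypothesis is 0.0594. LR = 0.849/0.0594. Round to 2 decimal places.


Likelihood ratio calculation:
LR = P(E|Hp) / P(E|Hd)
LR = 0.849 / 0.0594
LR = 14.29

14.29


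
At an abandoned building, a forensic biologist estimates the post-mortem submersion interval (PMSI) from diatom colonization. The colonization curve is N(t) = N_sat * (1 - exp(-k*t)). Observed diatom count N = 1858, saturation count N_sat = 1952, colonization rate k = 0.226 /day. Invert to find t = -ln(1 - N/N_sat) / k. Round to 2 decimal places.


PMSI from diatom colonization curve:
N / N_sat = 1858 / 1952 = 0.951844
1 - N/N_sat = 0.048156
ln(1 - N/N_sat) = -3.03331
t = -ln(1 - N/N_sat) / k = -(-3.03331) / 0.226 = 13.42 days

13.42


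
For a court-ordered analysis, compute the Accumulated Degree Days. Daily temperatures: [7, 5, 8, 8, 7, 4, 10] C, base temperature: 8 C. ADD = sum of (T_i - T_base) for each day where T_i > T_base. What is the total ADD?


Computing ADD day by day:
Day 1: max(0, 7 - 8) = 0
Day 2: max(0, 5 - 8) = 0
Day 3: max(0, 8 - 8) = 0
Day 4: max(0, 8 - 8) = 0
Day 5: max(0, 7 - 8) = 0
Day 6: max(0, 4 - 8) = 0
Day 7: max(0, 10 - 8) = 2
Total ADD = 2

2


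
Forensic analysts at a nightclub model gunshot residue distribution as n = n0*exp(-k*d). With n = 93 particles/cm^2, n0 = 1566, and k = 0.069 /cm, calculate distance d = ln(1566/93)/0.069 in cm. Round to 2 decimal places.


GSR distance calculation:
n0/n = 1566 / 93 = 16.83871
ln(n0/n) = 2.82368
d = 2.82368 / 0.069 = 40.92 cm

40.92


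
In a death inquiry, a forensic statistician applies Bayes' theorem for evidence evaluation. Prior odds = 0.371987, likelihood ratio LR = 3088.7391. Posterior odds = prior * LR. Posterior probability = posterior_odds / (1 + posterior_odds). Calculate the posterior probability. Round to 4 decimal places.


Bayesian evidence evaluation:
Posterior odds = prior_odds * LR = 0.371987 * 3088.7391 = 1148.971
Posterior probability = posterior_odds / (1 + posterior_odds)
= 1148.971 / (1 + 1148.971)
= 1148.971 / 1149.971
= 0.9991

0.9991


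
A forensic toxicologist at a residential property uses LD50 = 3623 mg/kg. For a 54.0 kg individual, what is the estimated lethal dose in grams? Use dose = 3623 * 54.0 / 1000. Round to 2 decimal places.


Lethal dose calculation:
Lethal dose = LD50 * body_weight / 1000
= 3623 * 54.0 / 1000
= 195642 / 1000
= 195.64 g

195.64


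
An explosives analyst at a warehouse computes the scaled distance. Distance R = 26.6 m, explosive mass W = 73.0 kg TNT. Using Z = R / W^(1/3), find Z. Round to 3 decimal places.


Scaled distance calculation:
W^(1/3) = 73.0^(1/3) = 4.179339
Z = R / W^(1/3) = 26.6 / 4.179339
Z = 6.365 m/kg^(1/3)

6.365


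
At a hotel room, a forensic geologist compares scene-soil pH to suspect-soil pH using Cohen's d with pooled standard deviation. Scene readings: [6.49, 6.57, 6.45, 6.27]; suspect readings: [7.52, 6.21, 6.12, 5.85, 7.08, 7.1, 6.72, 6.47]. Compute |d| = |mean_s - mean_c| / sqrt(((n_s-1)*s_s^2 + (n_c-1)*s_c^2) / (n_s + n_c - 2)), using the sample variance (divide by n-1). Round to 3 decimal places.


Pooled-variance Cohen's d for soil pH comparison:
Scene mean = 25.78 / 4 = 6.445
Suspect mean = 53.07 / 8 = 6.63375
Scene sample variance s_s^2 = 0.0161
Suspect sample variance s_c^2 = 0.327712
Pooled variance = ((n_s-1)*s_s^2 + (n_c-1)*s_c^2) / (n_s + n_c - 2) = 0.234229
Pooled SD = sqrt(0.234229) = 0.483972
Mean difference = -0.18875
|d| = |-0.18875| / 0.483972 = 0.390

0.390


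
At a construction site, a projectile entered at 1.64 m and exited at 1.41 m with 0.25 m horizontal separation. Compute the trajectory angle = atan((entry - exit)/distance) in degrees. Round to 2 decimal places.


Bullet trajectory angle:
Height difference = 1.64 - 1.41 = 0.23 m
angle = atan(0.23 / 0.25)
angle = atan(0.92)
angle = 42.61 degrees

42.61


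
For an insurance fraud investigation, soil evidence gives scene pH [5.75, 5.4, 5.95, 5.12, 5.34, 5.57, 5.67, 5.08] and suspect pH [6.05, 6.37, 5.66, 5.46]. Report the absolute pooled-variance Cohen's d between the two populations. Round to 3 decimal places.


Pooled-variance Cohen's d for soil pH comparison:
Scene mean = 43.88 / 8 = 5.485
Suspect mean = 23.54 / 4 = 5.885
Scene sample variance s_s^2 = 0.093343
Suspect sample variance s_c^2 = 0.164567
Pooled variance = ((n_s-1)*s_s^2 + (n_c-1)*s_c^2) / (n_s + n_c - 2) = 0.11471
Pooled SD = sqrt(0.11471) = 0.338689
Mean difference = -0.4
|d| = |-0.4| / 0.338689 = 1.181

1.181


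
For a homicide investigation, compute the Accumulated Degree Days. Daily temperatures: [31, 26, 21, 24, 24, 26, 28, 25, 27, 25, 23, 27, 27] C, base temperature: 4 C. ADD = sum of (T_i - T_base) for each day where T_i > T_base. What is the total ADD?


Computing ADD day by day:
Day 1: max(0, 31 - 4) = 27
Day 2: max(0, 26 - 4) = 22
Day 3: max(0, 21 - 4) = 17
Day 4: max(0, 24 - 4) = 20
Day 5: max(0, 24 - 4) = 20
Day 6: max(0, 26 - 4) = 22
Day 7: max(0, 28 - 4) = 24
Day 8: max(0, 25 - 4) = 21
Day 9: max(0, 27 - 4) = 23
Day 10: max(0, 25 - 4) = 21
Day 11: max(0, 23 - 4) = 19
Day 12: max(0, 27 - 4) = 23
Day 13: max(0, 27 - 4) = 23
Total ADD = 282

282


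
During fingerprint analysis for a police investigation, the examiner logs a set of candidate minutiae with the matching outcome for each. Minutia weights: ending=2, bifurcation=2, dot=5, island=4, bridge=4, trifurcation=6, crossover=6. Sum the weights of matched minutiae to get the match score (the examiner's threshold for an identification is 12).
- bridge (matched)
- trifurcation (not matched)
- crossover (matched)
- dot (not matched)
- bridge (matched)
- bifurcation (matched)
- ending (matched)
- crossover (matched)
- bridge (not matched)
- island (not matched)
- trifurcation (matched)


Weighted minutiae match score:
  bridge: matched, +4 (running total 4)
  trifurcation: not matched, +0
  crossover: matched, +6 (running total 10)
  dot: not matched, +0
  bridge: matched, +4 (running total 14)
  bifurcation: matched, +2 (running total 16)
  ending: matched, +2 (running total 18)
  crossover: matched, +6 (running total 24)
  bridge: not matched, +0
  island: not matched, +0
  trifurcation: matched, +6 (running total 30)
Total score = 30
Threshold = 12; verdict = identification

30


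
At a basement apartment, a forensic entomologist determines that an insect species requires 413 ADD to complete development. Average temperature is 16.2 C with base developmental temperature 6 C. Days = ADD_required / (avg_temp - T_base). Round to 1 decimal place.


Insect development time:
Effective temperature = avg_temp - T_base = 16.2 - 6 = 10.2 C
Days = ADD / effective_temp = 413 / 10.2 = 40.5 days

40.5


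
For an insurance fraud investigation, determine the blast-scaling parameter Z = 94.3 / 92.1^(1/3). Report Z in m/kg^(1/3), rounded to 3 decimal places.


Scaled distance calculation:
W^(1/3) = 92.1^(1/3) = 4.515992
Z = R / W^(1/3) = 94.3 / 4.515992
Z = 20.881 m/kg^(1/3)

20.881


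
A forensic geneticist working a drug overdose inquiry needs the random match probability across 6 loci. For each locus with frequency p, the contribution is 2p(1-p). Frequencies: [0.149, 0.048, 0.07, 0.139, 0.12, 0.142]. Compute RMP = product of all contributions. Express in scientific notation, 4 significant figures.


Computing RMP for 6 loci:
Locus 1: 2 * 0.149 * 0.851 = 0.253598
Locus 2: 2 * 0.048 * 0.952 = 0.091392
Locus 3: 2 * 0.07 * 0.93 = 0.1302
Locus 4: 2 * 0.139 * 0.861 = 0.239358
Locus 5: 2 * 0.12 * 0.88 = 0.2112
Locus 6: 2 * 0.142 * 0.858 = 0.243672
RMP = 3.717e-05

3.717e-05


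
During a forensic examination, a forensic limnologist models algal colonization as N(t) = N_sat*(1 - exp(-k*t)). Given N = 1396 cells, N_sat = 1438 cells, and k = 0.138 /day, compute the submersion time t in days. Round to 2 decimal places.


PMSI from diatom colonization curve:
N / N_sat = 1396 / 1438 = 0.970793
1 - N/N_sat = 0.029207
ln(1 - N/N_sat) = -3.533347
t = -ln(1 - N/N_sat) / k = -(-3.533347) / 0.138 = 25.60 days

25.60


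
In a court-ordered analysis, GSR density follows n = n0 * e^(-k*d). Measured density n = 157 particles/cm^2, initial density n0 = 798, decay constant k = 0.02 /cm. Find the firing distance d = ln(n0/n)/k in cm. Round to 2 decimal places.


GSR distance calculation:
n0/n = 798 / 157 = 5.082803
ln(n0/n) = 1.625863
d = 1.625863 / 0.02 = 81.29 cm

81.29


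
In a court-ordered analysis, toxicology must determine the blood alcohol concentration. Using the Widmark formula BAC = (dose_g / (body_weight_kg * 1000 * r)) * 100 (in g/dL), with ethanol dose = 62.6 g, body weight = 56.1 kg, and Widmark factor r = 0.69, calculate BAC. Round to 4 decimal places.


Applying the Widmark formula:
BAC = (dose_g / (body_wt * 1000 * r)) * 100
Denominator = 56.1 * 1000 * 0.69 = 38709
BAC = (62.6 / 38709) * 100
BAC = 0.1617 g/dL

0.1617


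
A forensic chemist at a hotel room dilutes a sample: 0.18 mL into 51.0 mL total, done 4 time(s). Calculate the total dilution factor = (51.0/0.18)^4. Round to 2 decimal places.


Dilution factor calculation:
Single dilution = V_total / V_sample = 51.0 / 0.18 ≈ 283.333333
Number of dilutions = 4
Total DF = (51.0 / 0.18)^4 (full precision, rounded at the end) = 6444521604.94

6444521604.94


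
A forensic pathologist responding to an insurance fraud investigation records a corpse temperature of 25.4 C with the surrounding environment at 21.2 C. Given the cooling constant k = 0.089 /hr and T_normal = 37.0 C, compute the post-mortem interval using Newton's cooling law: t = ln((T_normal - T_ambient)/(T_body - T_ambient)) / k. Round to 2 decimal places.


Using Newton's law of cooling:
t = ln((T_normal - T_ambient) / (T_body - T_ambient)) / k
T_normal - T_ambient = 15.8
T_body - T_ambient = 4.2
Ratio = 3.761905
ln(ratio) = 1.324925
t = 1.324925 / 0.089 = 14.89 hours

14.89


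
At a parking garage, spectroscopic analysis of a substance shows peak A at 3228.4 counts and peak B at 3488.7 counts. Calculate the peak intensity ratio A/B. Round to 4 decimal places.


Spectral peak ratio:
Peak A = 3228.4 counts
Peak B = 3488.7 counts
Ratio = 3228.4 / 3488.7 = 0.9254

0.9254


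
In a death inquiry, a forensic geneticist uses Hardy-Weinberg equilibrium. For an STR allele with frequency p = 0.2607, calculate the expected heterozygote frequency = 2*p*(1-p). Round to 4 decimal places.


Hardy-Weinberg heterozygote frequency:
q = 1 - p = 1 - 0.2607 = 0.7393
2pq = 2 * 0.2607 * 0.7393 = 0.3855

0.3855


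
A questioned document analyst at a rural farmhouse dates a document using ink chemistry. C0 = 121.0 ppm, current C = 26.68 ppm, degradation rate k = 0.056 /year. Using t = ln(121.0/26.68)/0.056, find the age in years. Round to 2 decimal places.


Document age estimation:
C0/C = 121.0 / 26.68 = 4.535232
ln(C0/C) = 1.511876
t = 1.511876 / 0.056 = 27.00 years

27.00


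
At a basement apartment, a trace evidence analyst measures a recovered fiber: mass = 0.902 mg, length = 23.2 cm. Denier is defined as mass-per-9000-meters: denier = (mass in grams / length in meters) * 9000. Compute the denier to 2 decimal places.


Denier calculation:
Mass in grams = 0.902 mg / 1000 = 0.000902 g
Length in meters = 23.2 cm / 100 = 0.232 m
Linear density = mass / length = 0.000902 / 0.232 = 0.00388793 g/m
Denier = (g/m) * 9000 = 0.00388793 * 9000 = 34.99

34.99


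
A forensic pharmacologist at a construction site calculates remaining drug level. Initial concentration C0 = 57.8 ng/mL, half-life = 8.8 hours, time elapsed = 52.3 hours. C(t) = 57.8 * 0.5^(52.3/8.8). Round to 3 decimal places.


Drug concentration decay:
Number of half-lives = t / t_half = 52.3 / 8.8 = 5.943182
Decay factor = 0.5^5.943182 = 0.01625264
C(t) = 57.8 * 0.01625264 = 0.939 ng/mL

0.939


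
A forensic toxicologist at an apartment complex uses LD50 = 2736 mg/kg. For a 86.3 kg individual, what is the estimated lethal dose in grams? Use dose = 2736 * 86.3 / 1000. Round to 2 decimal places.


Lethal dose calculation:
Lethal dose = LD50 * body_weight / 1000
= 2736 * 86.3 / 1000
= 236116.8 / 1000
= 236.12 g

236.12


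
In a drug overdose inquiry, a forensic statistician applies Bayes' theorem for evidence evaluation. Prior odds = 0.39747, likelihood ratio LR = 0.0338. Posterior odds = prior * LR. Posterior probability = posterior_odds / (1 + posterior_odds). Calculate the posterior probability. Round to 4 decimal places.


Bayesian evidence evaluation:
Posterior odds = prior_odds * LR = 0.39747 * 0.0338 = 0.01343449
Posterior probability = posterior_odds / (1 + posterior_odds)
= 0.01343449 / (1 + 0.01343449)
= 0.01343449 / 1.01343449
= 0.0133

0.0133


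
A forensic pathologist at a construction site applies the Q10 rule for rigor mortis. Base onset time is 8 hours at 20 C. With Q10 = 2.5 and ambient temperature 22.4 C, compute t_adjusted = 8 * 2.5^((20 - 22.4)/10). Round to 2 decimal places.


Rigor mortis time adjustment:
Exponent = (T_ref - T_actual) / 10 = (20 - 22.4) / 10 = -0.24
Q10 factor = 2.5^-0.24 = 0.80259
t_adjusted = 8 * 0.80259 = 6.42 hours

6.42


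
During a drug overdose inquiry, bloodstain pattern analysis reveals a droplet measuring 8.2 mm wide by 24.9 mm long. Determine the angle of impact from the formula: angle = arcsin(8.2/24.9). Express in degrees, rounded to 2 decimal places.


Blood spatter impact angle calculation:
width / length = 8.2 / 24.9 = 0.329317
angle = arcsin(0.329317)
angle = 19.23 degrees

19.23


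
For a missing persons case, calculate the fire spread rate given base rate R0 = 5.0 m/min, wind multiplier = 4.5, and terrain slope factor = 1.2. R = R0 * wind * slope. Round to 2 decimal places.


Fire spread rate calculation:
R = R0 * wind_factor * slope_factor
= 5.0 * 4.5 * 1.2
= 22.5 * 1.2
= 27.00 m/min

27.00


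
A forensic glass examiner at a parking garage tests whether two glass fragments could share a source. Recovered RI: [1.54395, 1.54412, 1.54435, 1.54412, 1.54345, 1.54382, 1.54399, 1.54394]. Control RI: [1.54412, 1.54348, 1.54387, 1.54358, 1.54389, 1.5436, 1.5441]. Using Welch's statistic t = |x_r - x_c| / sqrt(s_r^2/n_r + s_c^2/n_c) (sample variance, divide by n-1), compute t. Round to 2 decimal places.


Welch's t-criterion for glass RI comparison:
Recovered mean = sum / n_r = 12.35174 / 8 = 1.5439675
Control mean = sum / n_c = 10.80664 / 7 = 1.5438057
Recovered sample variance s_r^2 = 6.91357e-08
Control sample variance s_c^2 = 6.59952e-08
Welch SE (unpooled) = sqrt(s_r^2/n_r + s_c^2/n_c) = sqrt(8.64196e-09 + 9.42789e-09) = sqrt(1.80699e-08) = 0.000134424
|mean_r - mean_c| = 0.000161786
t = 0.000161786 / 0.000134424 = 1.20

1.20


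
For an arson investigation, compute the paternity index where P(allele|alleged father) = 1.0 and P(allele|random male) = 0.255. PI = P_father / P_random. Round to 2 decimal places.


Paternity Index calculation:
PI = P(allele|father) / P(allele|random)
PI = 1.0 / 0.255
PI = 3.92

3.92


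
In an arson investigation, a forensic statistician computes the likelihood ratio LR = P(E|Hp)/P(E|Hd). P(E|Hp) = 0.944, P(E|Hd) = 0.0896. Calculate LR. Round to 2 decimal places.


Likelihood ratio calculation:
LR = P(E|Hp) / P(E|Hd)
LR = 0.944 / 0.0896
LR = 10.54

10.54


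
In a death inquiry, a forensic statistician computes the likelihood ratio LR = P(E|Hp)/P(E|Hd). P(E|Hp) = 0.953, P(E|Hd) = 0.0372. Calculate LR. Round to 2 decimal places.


Likelihood ratio calculation:
LR = P(E|Hp) / P(E|Hd)
LR = 0.953 / 0.0372
LR = 25.62

25.62


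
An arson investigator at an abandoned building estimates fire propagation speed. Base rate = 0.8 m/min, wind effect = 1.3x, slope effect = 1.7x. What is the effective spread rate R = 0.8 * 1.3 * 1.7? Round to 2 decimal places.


Fire spread rate calculation:
R = R0 * wind_factor * slope_factor
= 0.8 * 1.3 * 1.7
= 1.04 * 1.7
= 1.77 m/min

1.77


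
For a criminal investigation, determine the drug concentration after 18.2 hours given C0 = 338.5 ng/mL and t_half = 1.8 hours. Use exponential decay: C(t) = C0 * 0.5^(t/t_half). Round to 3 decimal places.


Drug concentration decay:
Number of half-lives = t / t_half = 18.2 / 1.8 = 10.111111
Decay factor = 0.5^10.111111 = 0.00090417
C(t) = 338.5 * 0.00090417 = 0.306 ng/mL

0.306


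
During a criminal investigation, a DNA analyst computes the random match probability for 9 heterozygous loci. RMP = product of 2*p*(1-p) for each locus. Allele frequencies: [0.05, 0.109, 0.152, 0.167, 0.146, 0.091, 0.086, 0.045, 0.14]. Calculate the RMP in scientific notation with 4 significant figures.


Computing RMP for 9 loci:
Locus 1: 2 * 0.05 * 0.95 = 0.095
Locus 2: 2 * 0.109 * 0.891 = 0.194238
Locus 3: 2 * 0.152 * 0.848 = 0.257792
Locus 4: 2 * 0.167 * 0.833 = 0.278222
Locus 5: 2 * 0.146 * 0.854 = 0.249368
Locus 6: 2 * 0.091 * 0.909 = 0.165438
Locus 7: 2 * 0.086 * 0.914 = 0.157208
Locus 8: 2 * 0.045 * 0.955 = 0.08595
Locus 9: 2 * 0.14 * 0.86 = 0.2408
RMP = 1.777e-07

1.777e-07


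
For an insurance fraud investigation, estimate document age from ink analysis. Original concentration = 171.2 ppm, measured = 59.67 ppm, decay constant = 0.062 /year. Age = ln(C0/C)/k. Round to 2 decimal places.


Document age estimation:
C0/C = 171.2 / 59.67 = 2.869113
ln(C0/C) = 1.054003
t = 1.054003 / 0.062 = 17.00 years

17.00


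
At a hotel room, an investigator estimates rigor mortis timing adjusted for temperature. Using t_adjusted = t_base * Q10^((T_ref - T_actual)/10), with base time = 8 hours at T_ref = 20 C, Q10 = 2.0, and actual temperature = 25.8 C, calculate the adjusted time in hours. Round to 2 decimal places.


Rigor mortis time adjustment:
Exponent = (T_ref - T_actual) / 10 = (20 - 25.8) / 10 = -0.58
Q10 factor = 2.0^-0.58 = 0.66896
t_adjusted = 8 * 0.66896 = 5.35 hours

5.35


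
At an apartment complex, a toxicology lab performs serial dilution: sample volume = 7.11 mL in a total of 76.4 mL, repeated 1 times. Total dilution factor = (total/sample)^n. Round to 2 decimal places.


Dilution factor calculation:
Single dilution = V_total / V_sample = 76.4 / 7.11 ≈ 10.745429
Number of dilutions = 1
Total DF = (76.4 / 7.11)^1 (full precision, rounded at the end) = 10.75

10.75


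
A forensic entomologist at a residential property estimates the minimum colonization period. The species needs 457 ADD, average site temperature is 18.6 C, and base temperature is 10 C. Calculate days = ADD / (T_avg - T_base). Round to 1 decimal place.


Insect development time:
Effective temperature = avg_temp - T_base = 18.6 - 10 = 8.6 C
Days = ADD / effective_temp = 457 / 8.6 = 53.1 days

53.1


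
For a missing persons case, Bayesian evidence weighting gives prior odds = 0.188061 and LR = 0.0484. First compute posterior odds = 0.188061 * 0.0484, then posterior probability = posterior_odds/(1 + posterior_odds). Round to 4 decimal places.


Bayesian evidence evaluation:
Posterior odds = prior_odds * LR = 0.188061 * 0.0484 = 0.009102152
Posterior probability = posterior_odds / (1 + posterior_odds)
= 0.009102152 / (1 + 0.009102152)
= 0.009102152 / 1.009102152
= 0.0090

0.0090


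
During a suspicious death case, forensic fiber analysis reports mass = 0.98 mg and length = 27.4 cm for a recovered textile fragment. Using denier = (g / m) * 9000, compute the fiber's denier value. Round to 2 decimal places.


Denier calculation:
Mass in grams = 0.98 mg / 1000 = 0.00098 g
Length in meters = 27.4 cm / 100 = 0.274 m
Linear density = mass / length = 0.00098 / 0.274 = 0.00357664 g/m
Denier = (g/m) * 9000 = 0.00357664 * 9000 = 32.19

32.19


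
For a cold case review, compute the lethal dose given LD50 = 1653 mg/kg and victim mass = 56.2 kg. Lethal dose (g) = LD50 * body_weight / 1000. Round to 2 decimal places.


Lethal dose calculation:
Lethal dose = LD50 * body_weight / 1000
= 1653 * 56.2 / 1000
= 92898.6 / 1000
= 92.90 g

92.90


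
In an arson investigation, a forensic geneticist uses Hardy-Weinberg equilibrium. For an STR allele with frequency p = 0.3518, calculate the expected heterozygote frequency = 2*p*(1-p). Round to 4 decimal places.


Hardy-Weinberg heterozygote frequency:
q = 1 - p = 1 - 0.3518 = 0.6482
2pq = 2 * 0.3518 * 0.6482 = 0.4561

0.4561


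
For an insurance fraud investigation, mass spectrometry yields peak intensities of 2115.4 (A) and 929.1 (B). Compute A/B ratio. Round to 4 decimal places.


Spectral peak ratio:
Peak A = 2115.4 counts
Peak B = 929.1 counts
Ratio = 2115.4 / 929.1 = 2.2768

2.2768


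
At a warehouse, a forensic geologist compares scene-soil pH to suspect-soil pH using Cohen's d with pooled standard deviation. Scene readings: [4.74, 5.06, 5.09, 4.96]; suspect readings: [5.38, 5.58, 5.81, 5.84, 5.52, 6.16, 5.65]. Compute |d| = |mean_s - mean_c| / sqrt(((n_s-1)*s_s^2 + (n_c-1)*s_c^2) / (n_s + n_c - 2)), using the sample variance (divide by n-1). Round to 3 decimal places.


Pooled-variance Cohen's d for soil pH comparison:
Scene mean = 19.85 / 4 = 4.9625
Suspect mean = 39.94 / 7 = 5.705714
Scene sample variance s_s^2 = 0.025092
Suspect sample variance s_c^2 = 0.065795
Pooled variance = ((n_s-1)*s_s^2 + (n_c-1)*s_c^2) / (n_s + n_c - 2) = 0.052227
Pooled SD = sqrt(0.052227) = 0.228532
Mean difference = -0.743214
|d| = |-0.743214| / 0.228532 = 3.252

3.252


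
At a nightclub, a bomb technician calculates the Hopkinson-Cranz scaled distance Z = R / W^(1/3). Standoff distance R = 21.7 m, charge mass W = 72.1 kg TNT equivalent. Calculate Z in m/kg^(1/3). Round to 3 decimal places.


Scaled distance calculation:
W^(1/3) = 72.1^(1/3) = 4.162093
Z = R / W^(1/3) = 21.7 / 4.162093
Z = 5.214 m/kg^(1/3)

5.214


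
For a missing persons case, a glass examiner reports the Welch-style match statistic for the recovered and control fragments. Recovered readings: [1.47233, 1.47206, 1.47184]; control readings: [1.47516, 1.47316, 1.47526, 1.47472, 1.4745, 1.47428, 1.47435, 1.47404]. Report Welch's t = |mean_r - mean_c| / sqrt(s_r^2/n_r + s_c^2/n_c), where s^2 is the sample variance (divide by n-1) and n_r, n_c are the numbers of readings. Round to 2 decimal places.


Welch's t-criterion for glass RI comparison:
Recovered mean = sum / n_r = 4.41623 / 3 = 1.4720767
Control mean = sum / n_c = 11.79547 / 8 = 1.4744337
Recovered sample variance s_r^2 = 6.02333e-08
Control sample variance s_c^2 = 4.43512e-07
Welch SE (unpooled) = sqrt(s_r^2/n_r + s_c^2/n_c) = sqrt(2.00778e-08 + 5.54391e-08) = sqrt(7.55169e-08) = 0.000274803
|mean_r - mean_c| = 0.00235708
t = 0.00235708 / 0.000274803 = 8.58

8.58


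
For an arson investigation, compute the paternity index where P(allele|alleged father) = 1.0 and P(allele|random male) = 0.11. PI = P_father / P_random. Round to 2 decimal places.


Paternity Index calculation:
PI = P(allele|father) / P(allele|random)
PI = 1.0 / 0.11
PI = 9.09

9.09


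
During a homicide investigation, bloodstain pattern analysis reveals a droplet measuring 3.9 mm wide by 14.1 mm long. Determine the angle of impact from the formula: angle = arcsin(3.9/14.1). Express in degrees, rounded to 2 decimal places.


Blood spatter impact angle calculation:
width / length = 3.9 / 14.1 = 0.276596
angle = arcsin(0.276596)
angle = 16.06 degrees

16.06


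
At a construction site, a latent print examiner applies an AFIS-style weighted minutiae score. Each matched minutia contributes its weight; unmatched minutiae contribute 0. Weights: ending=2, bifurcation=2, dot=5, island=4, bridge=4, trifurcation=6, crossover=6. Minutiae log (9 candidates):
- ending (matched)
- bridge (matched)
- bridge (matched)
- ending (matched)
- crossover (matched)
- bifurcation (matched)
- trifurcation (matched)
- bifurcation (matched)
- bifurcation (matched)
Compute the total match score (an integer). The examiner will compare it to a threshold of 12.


Weighted minutiae match score:
  ending: matched, +2 (running total 2)
  bridge: matched, +4 (running total 6)
  bridge: matched, +4 (running total 10)
  ending: matched, +2 (running total 12)
  crossover: matched, +6 (running total 18)
  bifurcation: matched, +2 (running total 20)
  trifurcation: matched, +6 (running total 26)
  bifurcation: matched, +2 (running total 28)
  bifurcation: matched, +2 (running total 30)
Total score = 30
Threshold = 12; verdict = identification

30


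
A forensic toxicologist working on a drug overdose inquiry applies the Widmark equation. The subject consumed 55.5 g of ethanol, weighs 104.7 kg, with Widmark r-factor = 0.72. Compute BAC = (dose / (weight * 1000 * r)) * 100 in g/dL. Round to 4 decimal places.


Applying the Widmark formula:
BAC = (dose_g / (body_wt * 1000 * r)) * 100
Denominator = 104.7 * 1000 * 0.72 = 75384
BAC = (55.5 / 75384) * 100
BAC = 0.0736 g/dL

0.0736


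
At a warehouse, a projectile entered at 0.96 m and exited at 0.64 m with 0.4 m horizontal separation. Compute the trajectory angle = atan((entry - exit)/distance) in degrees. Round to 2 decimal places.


Bullet trajectory angle:
Height difference = 0.96 - 0.64 = 0.32 m
angle = atan(0.32 / 0.4)
angle = atan(0.8)
angle = 38.66 degrees

38.66


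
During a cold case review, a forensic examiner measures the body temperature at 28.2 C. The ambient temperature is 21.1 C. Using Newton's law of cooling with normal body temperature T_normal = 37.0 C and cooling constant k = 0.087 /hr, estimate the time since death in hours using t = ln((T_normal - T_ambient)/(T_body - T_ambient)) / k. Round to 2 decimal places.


Using Newton's law of cooling:
t = ln((T_normal - T_ambient) / (T_body - T_ambient)) / k
T_normal - T_ambient = 15.9
T_body - T_ambient = 7.1
Ratio = 2.239437
ln(ratio) = 0.806224
t = 0.806224 / 0.087 = 9.27 hours

9.27


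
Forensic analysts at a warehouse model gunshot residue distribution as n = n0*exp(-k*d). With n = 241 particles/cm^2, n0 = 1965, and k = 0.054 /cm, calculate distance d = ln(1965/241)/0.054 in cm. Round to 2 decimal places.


GSR distance calculation:
n0/n = 1965 / 241 = 8.153527
ln(n0/n) = 2.098451
d = 2.098451 / 0.054 = 38.86 cm

38.86


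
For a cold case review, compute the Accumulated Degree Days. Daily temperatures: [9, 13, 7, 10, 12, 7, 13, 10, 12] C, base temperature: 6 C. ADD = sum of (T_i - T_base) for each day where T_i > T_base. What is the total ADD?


Computing ADD day by day:
Day 1: max(0, 9 - 6) = 3
Day 2: max(0, 13 - 6) = 7
Day 3: max(0, 7 - 6) = 1
Day 4: max(0, 10 - 6) = 4
Day 5: max(0, 12 - 6) = 6
Day 6: max(0, 7 - 6) = 1
Day 7: max(0, 13 - 6) = 7
Day 8: max(0, 10 - 6) = 4
Day 9: max(0, 12 - 6) = 6
Total ADD = 39

39


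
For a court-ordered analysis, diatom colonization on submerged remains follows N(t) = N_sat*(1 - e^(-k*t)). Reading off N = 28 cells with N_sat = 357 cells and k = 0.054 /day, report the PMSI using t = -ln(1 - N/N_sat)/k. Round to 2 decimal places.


PMSI from diatom colonization curve:
N / N_sat = 28 / 357 = 0.078431
1 - N/N_sat = 0.921569
ln(1 - N/N_sat) = -0.081678
t = -ln(1 - N/N_sat) / k = -(-0.081678) / 0.054 = 1.51 days

1.51


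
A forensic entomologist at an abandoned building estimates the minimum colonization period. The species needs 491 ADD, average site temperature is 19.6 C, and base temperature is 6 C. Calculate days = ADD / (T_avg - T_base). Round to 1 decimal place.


Insect development time:
Effective temperature = avg_temp - T_base = 19.6 - 6 = 13.6 C
Days = ADD / effective_temp = 491 / 13.6 = 36.1 days

36.1


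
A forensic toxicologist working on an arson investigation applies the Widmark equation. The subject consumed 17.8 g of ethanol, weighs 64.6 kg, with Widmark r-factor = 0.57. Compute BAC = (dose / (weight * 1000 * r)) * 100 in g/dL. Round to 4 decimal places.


Applying the Widmark formula:
BAC = (dose_g / (body_wt * 1000 * r)) * 100
Denominator = 64.6 * 1000 * 0.57 = 36822
BAC = (17.8 / 36822) * 100
BAC = 0.0483 g/dL

0.0483


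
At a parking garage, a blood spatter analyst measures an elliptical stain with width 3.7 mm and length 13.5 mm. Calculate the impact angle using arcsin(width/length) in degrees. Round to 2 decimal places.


Blood spatter impact angle calculation:
width / length = 3.7 / 13.5 = 0.274074
angle = arcsin(0.274074)
angle = 15.91 degrees

15.91


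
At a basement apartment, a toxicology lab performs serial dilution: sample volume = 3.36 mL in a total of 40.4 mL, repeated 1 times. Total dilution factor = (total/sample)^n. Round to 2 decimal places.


Dilution factor calculation:
Single dilution = V_total / V_sample = 40.4 / 3.36 ≈ 12.02381
Number of dilutions = 1
Total DF = (40.4 / 3.36)^1 (full precision, rounded at the end) = 12.02

12.02


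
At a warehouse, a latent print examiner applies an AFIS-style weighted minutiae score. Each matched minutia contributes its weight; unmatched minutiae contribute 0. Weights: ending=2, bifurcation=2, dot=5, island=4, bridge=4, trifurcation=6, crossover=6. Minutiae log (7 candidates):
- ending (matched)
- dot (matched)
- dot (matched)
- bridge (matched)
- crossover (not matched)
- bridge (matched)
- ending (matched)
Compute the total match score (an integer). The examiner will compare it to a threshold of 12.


Weighted minutiae match score:
  ending: matched, +2 (running total 2)
  dot: matched, +5 (running total 7)
  dot: matched, +5 (running total 12)
  bridge: matched, +4 (running total 16)
  crossover: not matched, +0
  bridge: matched, +4 (running total 20)
  ending: matched, +2 (running total 22)
Total score = 22
Threshold = 12; verdict = identification

22


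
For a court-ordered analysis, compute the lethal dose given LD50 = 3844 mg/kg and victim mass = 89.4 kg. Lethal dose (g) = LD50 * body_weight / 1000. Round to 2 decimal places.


Lethal dose calculation:
Lethal dose = LD50 * body_weight / 1000
= 3844 * 89.4 / 1000
= 343653.6 / 1000
= 343.65 g

343.65


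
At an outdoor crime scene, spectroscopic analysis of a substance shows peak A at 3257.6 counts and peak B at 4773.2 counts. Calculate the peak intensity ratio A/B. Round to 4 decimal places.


Spectral peak ratio:
Peak A = 3257.6 counts
Peak B = 4773.2 counts
Ratio = 3257.6 / 4773.2 = 0.6825

0.6825


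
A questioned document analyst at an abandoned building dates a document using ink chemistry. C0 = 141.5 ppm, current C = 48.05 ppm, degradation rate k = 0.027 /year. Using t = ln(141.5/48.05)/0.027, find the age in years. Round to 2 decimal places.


Document age estimation:
C0/C = 141.5 / 48.05 = 2.944849
ln(C0/C) = 1.080058
t = 1.080058 / 0.027 = 40.00 years

40.00


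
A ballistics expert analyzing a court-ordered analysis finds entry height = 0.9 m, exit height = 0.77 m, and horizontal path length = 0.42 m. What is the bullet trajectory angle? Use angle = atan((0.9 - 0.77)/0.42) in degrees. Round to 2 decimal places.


Bullet trajectory angle:
Height difference = 0.9 - 0.77 = 0.13 m
angle = atan(0.13 / 0.42)
angle = atan(0.309524)
angle = 17.20 degrees

17.20


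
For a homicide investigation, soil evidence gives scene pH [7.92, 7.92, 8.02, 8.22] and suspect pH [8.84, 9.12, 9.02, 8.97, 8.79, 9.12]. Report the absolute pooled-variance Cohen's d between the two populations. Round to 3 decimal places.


Pooled-variance Cohen's d for soil pH comparison:
Scene mean = 32.08 / 4 = 8.02
Suspect mean = 53.86 / 6 = 8.976667
Scene sample variance s_s^2 = 0.02
Suspect sample variance s_c^2 = 0.019307
Pooled variance = ((n_s-1)*s_s^2 + (n_c-1)*s_c^2) / (n_s + n_c - 2) = 0.019567
Pooled SD = sqrt(0.019567) = 0.139882
Mean difference = -0.956667
|d| = |-0.956667| / 0.139882 = 6.839

6.839


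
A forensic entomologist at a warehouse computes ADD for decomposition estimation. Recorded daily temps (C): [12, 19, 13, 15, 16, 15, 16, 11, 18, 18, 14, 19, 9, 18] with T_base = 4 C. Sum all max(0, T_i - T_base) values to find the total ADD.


Computing ADD day by day:
Day 1: max(0, 12 - 4) = 8
Day 2: max(0, 19 - 4) = 15
Day 3: max(0, 13 - 4) = 9
Day 4: max(0, 15 - 4) = 11
Day 5: max(0, 16 - 4) = 12
Day 6: max(0, 15 - 4) = 11
Day 7: max(0, 16 - 4) = 12
Day 8: max(0, 11 - 4) = 7
Day 9: max(0, 18 - 4) = 14
Day 10: max(0, 18 - 4) = 14
Day 11: max(0, 14 - 4) = 10
Day 12: max(0, 19 - 4) = 15
Day 13: max(0, 9 - 4) = 5
Day 14: max(0, 18 - 4) = 14
Total ADD = 157

157


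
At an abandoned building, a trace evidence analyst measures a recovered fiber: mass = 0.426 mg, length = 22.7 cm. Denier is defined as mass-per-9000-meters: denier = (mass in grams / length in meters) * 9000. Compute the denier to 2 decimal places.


Denier calculation:
Mass in grams = 0.426 mg / 1000 = 0.000426 g
Length in meters = 22.7 cm / 100 = 0.227 m
Linear density = mass / length = 0.000426 / 0.227 = 0.00187665 g/m
Denier = (g/m) * 9000 = 0.00187665 * 9000 = 16.89

16.89


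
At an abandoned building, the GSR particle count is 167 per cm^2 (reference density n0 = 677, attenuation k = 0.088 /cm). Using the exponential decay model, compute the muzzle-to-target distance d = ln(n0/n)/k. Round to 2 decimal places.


GSR distance calculation:
n0/n = 677 / 167 = 4.053892
ln(n0/n) = 1.399677
d = 1.399677 / 0.088 = 15.91 cm

15.91


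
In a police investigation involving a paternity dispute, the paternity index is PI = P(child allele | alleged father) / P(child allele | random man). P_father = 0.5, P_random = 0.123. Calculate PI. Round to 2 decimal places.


Paternity Index calculation:
PI = P(allele|father) / P(allele|random)
PI = 0.5 / 0.123
PI = 4.07

4.07


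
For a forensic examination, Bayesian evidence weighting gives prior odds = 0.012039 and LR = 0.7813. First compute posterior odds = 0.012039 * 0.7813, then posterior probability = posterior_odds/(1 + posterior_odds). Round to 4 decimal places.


Bayesian evidence evaluation:
Posterior odds = prior_odds * LR = 0.012039 * 0.7813 = 0.009406071
Posterior probability = posterior_odds / (1 + posterior_odds)
= 0.009406071 / (1 + 0.009406071)
= 0.009406071 / 1.009406071
= 0.0093

0.0093


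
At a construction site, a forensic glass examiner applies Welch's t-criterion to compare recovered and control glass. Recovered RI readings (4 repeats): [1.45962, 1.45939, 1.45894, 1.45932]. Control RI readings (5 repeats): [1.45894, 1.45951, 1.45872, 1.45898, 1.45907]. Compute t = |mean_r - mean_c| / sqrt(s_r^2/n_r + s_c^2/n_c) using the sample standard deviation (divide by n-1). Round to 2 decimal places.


Welch's t-criterion for glass RI comparison:
Recovered mean = sum / n_r = 5.83727 / 4 = 1.4593175
Control mean = sum / n_c = 7.29522 / 5 = 1.459044
Recovered sample variance s_r^2 = 7.97583e-08
Control sample variance s_c^2 = 8.443e-08
Welch SE (unpooled) = sqrt(s_r^2/n_r + s_c^2/n_c) = sqrt(1.99396e-08 + 1.6886e-08) = sqrt(3.68256e-08) = 0.0001919
|mean_r - mean_c| = 0.0002735
t = 0.0002735 / 0.0001919 = 1.43

1.43


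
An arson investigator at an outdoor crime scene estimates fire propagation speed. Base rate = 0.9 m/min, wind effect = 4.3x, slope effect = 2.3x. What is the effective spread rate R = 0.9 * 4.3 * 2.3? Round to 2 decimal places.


Fire spread rate calculation:
R = R0 * wind_factor * slope_factor
= 0.9 * 4.3 * 2.3
= 3.87 * 2.3
= 8.90 m/min

8.90


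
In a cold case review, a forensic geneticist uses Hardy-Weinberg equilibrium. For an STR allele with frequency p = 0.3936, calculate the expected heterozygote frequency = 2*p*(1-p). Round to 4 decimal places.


Hardy-Weinberg heterozygote frequency:
q = 1 - p = 1 - 0.3936 = 0.6064
2pq = 2 * 0.3936 * 0.6064 = 0.4774

0.4774


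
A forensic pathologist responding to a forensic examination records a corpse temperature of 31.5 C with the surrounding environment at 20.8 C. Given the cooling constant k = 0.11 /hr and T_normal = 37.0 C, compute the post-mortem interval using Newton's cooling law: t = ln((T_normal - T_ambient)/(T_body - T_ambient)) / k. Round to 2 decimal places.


Using Newton's law of cooling:
t = ln((T_normal - T_ambient) / (T_body - T_ambient)) / k
T_normal - T_ambient = 16.2
T_body - T_ambient = 10.7
Ratio = 1.514019
ln(ratio) = 0.414768
t = 0.414768 / 0.11 = 3.77 hours

3.77


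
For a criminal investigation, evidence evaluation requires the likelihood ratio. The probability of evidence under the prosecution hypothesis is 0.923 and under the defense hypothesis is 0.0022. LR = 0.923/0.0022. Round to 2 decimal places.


Likelihood ratio calculation:
LR = P(E|Hp) / P(E|Hd)
LR = 0.923 / 0.0022
LR = 419.55

419.55


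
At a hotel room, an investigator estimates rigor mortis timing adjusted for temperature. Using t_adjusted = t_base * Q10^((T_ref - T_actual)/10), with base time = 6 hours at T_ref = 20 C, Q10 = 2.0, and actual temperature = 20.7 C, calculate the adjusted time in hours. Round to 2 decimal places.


Rigor mortis time adjustment:
Exponent = (T_ref - T_actual) / 10 = (20 - 20.7) / 10 = -0.07
Q10 factor = 2.0^-0.07 = 0.95264
t_adjusted = 6 * 0.95264 = 5.72 hours

5.72


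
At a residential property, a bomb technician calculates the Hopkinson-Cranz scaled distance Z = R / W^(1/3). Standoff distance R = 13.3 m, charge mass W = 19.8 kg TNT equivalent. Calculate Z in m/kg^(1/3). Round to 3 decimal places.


Scaled distance calculation:
W^(1/3) = 19.8^(1/3) = 2.705339
Z = R / W^(1/3) = 13.3 / 2.705339
Z = 4.916 m/kg^(1/3)

4.916


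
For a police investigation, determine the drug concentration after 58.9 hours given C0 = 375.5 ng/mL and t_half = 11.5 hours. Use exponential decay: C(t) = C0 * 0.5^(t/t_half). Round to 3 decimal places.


Drug concentration decay:
Number of half-lives = t / t_half = 58.9 / 11.5 = 5.121739
Decay factor = 0.5^5.121739 = 0.02872122
C(t) = 375.5 * 0.02872122 = 10.785 ng/mL

10.785
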